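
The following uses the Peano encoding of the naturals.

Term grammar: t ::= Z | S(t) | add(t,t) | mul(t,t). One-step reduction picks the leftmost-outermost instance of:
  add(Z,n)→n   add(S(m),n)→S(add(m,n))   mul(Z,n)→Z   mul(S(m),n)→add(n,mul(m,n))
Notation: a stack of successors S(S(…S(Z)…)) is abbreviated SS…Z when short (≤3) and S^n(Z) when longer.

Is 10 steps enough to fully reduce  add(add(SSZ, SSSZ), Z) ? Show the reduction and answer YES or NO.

Answer: YES — reaches normal form S^5(Z) in 9 ≤ 10 steps

Reduction:
  start: add(add(SSZ, SSSZ), Z)
  →1  add(S(add(SZ, SSSZ)), Z)
  →2  S(add(add(SZ, SSSZ), Z))
  →3  S(add(S(add(Z, SSSZ)), Z))
  →4  S(S(add(add(Z, SSSZ), Z)))
  →5  S(S(add(SSSZ, Z)))
  →6  S(S(S(add(SSZ, Z))))
  →7  S(S(S(S(add(SZ, Z)))))
  →8  S(S(S(S(S(add(Z, Z))))))
  →9  S^5(Z)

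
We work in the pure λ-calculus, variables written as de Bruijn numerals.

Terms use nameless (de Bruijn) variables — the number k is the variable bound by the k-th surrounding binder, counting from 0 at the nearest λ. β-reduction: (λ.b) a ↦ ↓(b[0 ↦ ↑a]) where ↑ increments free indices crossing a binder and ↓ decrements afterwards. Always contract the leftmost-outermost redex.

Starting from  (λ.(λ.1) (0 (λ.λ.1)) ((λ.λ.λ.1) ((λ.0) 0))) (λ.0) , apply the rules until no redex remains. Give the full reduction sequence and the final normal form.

  start: (λ.(λ.1) (0 (λ.λ.1)) ((λ.λ.λ.1) ((λ.0) 0))) (λ.0)
  [1] (λ.λ.0) ((λ.0) (λ.λ.1)) ((λ.λ.λ.1) ((λ.0) (λ.0)))
  [2] (λ.0) ((λ.λ.λ.1) ((λ.0) (λ.0)))
  [3] (λ.λ.λ.1) ((λ.0) (λ.0))
  [4] λ.λ.1

Answer: normal form = λ.λ.1  (in 4 steps)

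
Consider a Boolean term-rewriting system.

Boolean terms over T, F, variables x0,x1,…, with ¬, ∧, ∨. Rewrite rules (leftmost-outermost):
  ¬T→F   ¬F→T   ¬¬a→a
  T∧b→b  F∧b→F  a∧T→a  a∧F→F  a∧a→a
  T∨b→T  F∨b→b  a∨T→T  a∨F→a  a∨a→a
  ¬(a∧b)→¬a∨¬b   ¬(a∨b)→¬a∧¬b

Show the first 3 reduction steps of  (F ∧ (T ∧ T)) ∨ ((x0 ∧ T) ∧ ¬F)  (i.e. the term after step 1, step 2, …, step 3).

  start: (F ∧ (T ∧ T)) ∨ ((x0 ∧ T) ∧ ¬F)
  [1] F ∨ ((x0 ∧ T) ∧ ¬F)
  [2] (x0 ∧ T) ∧ ¬F
  [3] x0 ∧ ¬F

Answer: after 3 steps: x0 ∧ ¬F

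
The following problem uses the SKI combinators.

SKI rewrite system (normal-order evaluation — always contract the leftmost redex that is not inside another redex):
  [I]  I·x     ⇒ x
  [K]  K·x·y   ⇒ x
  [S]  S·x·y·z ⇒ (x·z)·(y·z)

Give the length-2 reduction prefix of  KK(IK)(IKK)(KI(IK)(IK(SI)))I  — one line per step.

  start: KK(IK)(IKK)(KI(IK)(IK(SI)))I
  step 1: K(IKK)(KI(IK)(IK(SI)))I
  step 2: IKKI

Answer: after 2 steps: IKKI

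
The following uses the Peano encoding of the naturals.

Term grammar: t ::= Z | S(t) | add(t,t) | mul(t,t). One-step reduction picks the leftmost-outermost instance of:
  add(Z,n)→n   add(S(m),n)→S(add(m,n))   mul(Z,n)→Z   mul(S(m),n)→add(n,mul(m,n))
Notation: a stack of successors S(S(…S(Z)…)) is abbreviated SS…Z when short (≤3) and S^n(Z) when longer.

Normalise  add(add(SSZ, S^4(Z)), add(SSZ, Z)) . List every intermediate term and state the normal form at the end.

  start: add(add(SSZ, S^4(Z)), add(SSZ, Z))
  [1] add(S(add(SZ, S^4(Z))), add(SSZ, Z))
  [2] S(add(add(SZ, S^4(Z)), add(SSZ, Z)))
  [3] S(add(S(add(Z, S^4(Z))), add(SSZ, Z)))
  [4] S(S(add(add(Z, S^4(Z)), add(SSZ, Z))))
  [5] S(S(add(S^4(Z), add(SSZ, Z))))
  [6] S(S(S(add(SSSZ, add(SSZ, Z)))))
  [7] S(S(S(S(add(SSZ, add(SSZ, Z))))))
  [8] S(S(S(S(S(add(SZ, add(SSZ, Z)))))))
  [9] S(S(S(S(S(S(add(Z, add(SSZ, Z))))))))
  [10] S(S(S(S(S(S(add(SSZ, Z)))))))
  [11] S(S(S(S(S(S(S(add(SZ, Z))))))))
  [12] S(S(S(S(S(S(S(S(add(Z, Z)))))))))
  [13] S^8(Z)

Answer: normal form = S^8(Z)  (in 13 steps)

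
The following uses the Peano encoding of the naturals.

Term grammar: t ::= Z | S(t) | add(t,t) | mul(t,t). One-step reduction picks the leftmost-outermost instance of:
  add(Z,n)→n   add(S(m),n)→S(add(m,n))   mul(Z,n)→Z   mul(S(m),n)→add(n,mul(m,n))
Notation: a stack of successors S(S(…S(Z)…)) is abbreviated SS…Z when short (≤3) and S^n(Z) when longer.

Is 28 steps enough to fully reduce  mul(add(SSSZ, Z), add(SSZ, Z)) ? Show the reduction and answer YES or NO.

Answer: YES — reaches normal form S^6(Z) in 26 ≤ 28 steps

Derivation:
  start: mul(add(SSSZ, Z), add(SSZ, Z))
  [1] mul(S(add(SSZ, Z)), add(SSZ, Z))
  [2] add(add(SSZ, Z), mul(add(SSZ, Z), add(SSZ, Z)))
  [3] add(S(add(SZ, Z)), mul(add(SSZ, Z), add(SSZ, Z)))
  [4] S(add(add(SZ, Z), mul(add(SSZ, Z), add(SSZ, Z))))
  [5] S(add(S(add(Z, Z)), mul(add(SSZ, Z), add(SSZ, Z))))
  [6] S(S(add(add(Z, Z), mul(add(SSZ, Z), add(SSZ, Z)))))
  [7] S(S(add(Z, mul(add(SSZ, Z), add(SSZ, Z)))))
  [8] S(S(mul(add(SSZ, Z), add(SSZ, Z))))
  [9] S(S(mul(S(add(SZ, Z)), add(SSZ, Z))))
  [10] S(S(add(add(SSZ, Z), mul(add(SZ, Z), add(SSZ, Z)))))
  [11] S(S(add(S(add(SZ, Z)), mul(add(SZ, Z), add(SSZ, Z)))))
  [12] S(S(S(add(add(SZ, Z), mul(add(SZ, Z), add(SSZ, Z))))))
  [13] S(S(S(add(S(add(Z, Z)), mul(add(SZ, Z), add(SSZ, Z))))))
  [14] S(S(S(S(add(add(Z, Z), mul(add(SZ, Z), add(SSZ, Z)))))))
  [15] S(S(S(S(add(Z, mul(add(SZ, Z), add(SSZ, Z)))))))
  [16] S(S(S(S(mul(add(SZ, Z), add(SSZ, Z))))))
  [17] S(S(S(S(mul(S(add(Z, Z)), add(SSZ, Z))))))
  [18] S(S(S(S(add(add(SSZ, Z), mul(add(Z, Z), add(SSZ, Z)))))))
  [19] S(S(S(S(add(S(add(SZ, Z)), mul(add(Z, Z), add(SSZ, Z)))))))
  [20] S(S(S(S(S(add(add(SZ, Z), mul(add(Z, Z), add(SSZ, Z))))))))
  [21] S(S(S(S(S(add(S(add(Z, Z)), mul(add(Z, Z), add(SSZ, Z))))))))
  [22] S(S(S(S(S(S(add(add(Z, Z), mul(add(Z, Z), add(SSZ, Z)))))))))
  [23] S(S(S(S(S(S(add(Z, mul(add(Z, Z), add(SSZ, Z)))))))))
  [24] S(S(S(S(S(S(mul(add(Z, Z), add(SSZ, Z))))))))
  [25] S(S(S(S(S(S(mul(Z, add(SSZ, Z))))))))
  [26] S^6(Z)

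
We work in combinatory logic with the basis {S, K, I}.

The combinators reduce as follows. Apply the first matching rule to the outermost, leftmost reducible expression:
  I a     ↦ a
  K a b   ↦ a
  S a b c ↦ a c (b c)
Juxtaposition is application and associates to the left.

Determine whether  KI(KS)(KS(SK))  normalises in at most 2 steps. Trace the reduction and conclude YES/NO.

  start: KI(KS)(KS(SK))
  [1] I(KS(SK))
  [2] KS(SK)

Answer: NO — after 2 steps the term is KS(SK), not yet normal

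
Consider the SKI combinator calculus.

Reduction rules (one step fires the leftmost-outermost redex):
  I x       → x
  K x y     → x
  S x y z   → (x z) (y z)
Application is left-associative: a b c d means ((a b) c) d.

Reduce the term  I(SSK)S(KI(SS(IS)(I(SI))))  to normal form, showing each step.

Answer: normal form = SIS  (in 5 steps)

Derivation:
  start: I(SSK)S(KI(SS(IS)(I(SI))))
  →1  SSKS(KI(SS(IS)(I(SI))))
  →2  SS(KS)(KI(SS(IS)(I(SI))))
  →3  S(KI(SS(IS)(I(SI))))(KS(KI(SS(IS)(I(SI)))))
  →4  SI(KS(KI(SS(IS)(I(SI)))))
  →5  SIS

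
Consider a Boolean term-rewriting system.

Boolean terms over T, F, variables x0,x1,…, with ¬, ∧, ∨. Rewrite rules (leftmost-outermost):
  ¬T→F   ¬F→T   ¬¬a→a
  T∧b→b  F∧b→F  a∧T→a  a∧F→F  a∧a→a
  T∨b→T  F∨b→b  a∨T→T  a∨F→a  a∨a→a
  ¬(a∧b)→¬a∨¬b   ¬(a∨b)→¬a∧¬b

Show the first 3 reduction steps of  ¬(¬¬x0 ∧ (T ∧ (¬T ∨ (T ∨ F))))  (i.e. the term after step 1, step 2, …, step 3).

Answer: after 3 steps: ¬x0 ∨ (¬T ∨ ¬(¬T ∨ (T ∨ F)))

Derivation:
  start: ¬(¬¬x0 ∧ (T ∧ (¬T ∨ (T ∨ F))))
  step 1: ¬¬¬x0 ∨ ¬(T ∧ (¬T ∨ (T ∨ F)))
  step 2: ¬x0 ∨ ¬(T ∧ (¬T ∨ (T ∨ F)))
  step 3: ¬x0 ∨ (¬T ∨ ¬(¬T ∨ (T ∨ F)))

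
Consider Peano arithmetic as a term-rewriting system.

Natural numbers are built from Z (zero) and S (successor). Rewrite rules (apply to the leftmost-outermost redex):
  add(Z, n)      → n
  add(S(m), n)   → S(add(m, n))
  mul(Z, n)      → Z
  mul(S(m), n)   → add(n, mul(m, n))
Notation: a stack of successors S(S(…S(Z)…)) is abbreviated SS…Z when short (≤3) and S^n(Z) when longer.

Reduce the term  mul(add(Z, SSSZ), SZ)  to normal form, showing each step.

  start: mul(add(Z, SSSZ), SZ)
  step 1: mul(SSSZ, SZ)
  step 2: add(SZ, mul(SSZ, SZ))
  step 3: S(add(Z, mul(SSZ, SZ)))
  step 4: S(mul(SSZ, SZ))
  step 5: S(add(SZ, mul(SZ, SZ)))
  step 6: S(S(add(Z, mul(SZ, SZ))))
  step 7: S(S(mul(SZ, SZ)))
  step 8: S(S(add(SZ, mul(Z, SZ))))
  step 9: S(S(S(add(Z, mul(Z, SZ)))))
  step 10: S(S(S(mul(Z, SZ))))
  step 11: SSSZ

Answer: normal form = SSSZ  (in 11 steps)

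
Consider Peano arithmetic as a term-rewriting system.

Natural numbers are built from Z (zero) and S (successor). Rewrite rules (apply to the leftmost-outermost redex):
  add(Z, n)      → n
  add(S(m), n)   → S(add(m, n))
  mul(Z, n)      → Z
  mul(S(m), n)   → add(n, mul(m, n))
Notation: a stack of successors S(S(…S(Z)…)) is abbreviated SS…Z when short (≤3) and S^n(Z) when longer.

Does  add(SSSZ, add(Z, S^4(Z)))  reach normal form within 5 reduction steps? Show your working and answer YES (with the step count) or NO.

Answer: YES — reaches normal form S^7(Z) in 5 ≤ 5 steps

Working:
  start: add(SSSZ, add(Z, S^4(Z)))
  [1] S(add(SSZ, add(Z, S^4(Z))))
  [2] S(S(add(SZ, add(Z, S^4(Z)))))
  [3] S(S(S(add(Z, add(Z, S^4(Z))))))
  [4] S(S(S(add(Z, S^4(Z)))))
  [5] S^7(Z)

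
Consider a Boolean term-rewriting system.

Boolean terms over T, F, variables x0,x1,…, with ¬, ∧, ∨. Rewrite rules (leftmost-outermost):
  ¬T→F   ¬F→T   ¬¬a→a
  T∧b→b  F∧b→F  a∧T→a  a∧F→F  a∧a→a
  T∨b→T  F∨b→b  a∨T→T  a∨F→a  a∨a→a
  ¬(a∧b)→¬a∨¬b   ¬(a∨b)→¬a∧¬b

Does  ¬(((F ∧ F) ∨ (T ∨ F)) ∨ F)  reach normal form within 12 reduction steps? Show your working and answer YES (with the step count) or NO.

Answer: YES — reaches normal form F in 10 ≤ 12 steps

Derivation:
  start: ¬(((F ∧ F) ∨ (T ∨ F)) ∨ F)
  [1] ¬((F ∧ F) ∨ (T ∨ F)) ∧ ¬F
  [2] (¬(F ∧ F) ∧ ¬(T ∨ F)) ∧ ¬F
  [3] ((¬F ∨ ¬F) ∧ ¬(T ∨ F)) ∧ ¬F
  [4] (¬F ∧ ¬(T ∨ F)) ∧ ¬F
  [5] (T ∧ ¬(T ∨ F)) ∧ ¬F
  [6] ¬(T ∨ F) ∧ ¬F
  [7] (¬T ∧ ¬F) ∧ ¬F
  [8] (F ∧ ¬F) ∧ ¬F
  [9] F ∧ ¬F
  [10] F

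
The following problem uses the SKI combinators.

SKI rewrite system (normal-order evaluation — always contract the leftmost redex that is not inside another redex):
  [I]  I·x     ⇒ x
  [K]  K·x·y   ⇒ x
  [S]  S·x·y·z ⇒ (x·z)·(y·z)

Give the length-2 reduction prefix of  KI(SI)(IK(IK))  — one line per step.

Answer: after 2 steps: IK(IK)

Reduction:
  start: KI(SI)(IK(IK))
  step 1: I(IK(IK))
  step 2: IK(IK)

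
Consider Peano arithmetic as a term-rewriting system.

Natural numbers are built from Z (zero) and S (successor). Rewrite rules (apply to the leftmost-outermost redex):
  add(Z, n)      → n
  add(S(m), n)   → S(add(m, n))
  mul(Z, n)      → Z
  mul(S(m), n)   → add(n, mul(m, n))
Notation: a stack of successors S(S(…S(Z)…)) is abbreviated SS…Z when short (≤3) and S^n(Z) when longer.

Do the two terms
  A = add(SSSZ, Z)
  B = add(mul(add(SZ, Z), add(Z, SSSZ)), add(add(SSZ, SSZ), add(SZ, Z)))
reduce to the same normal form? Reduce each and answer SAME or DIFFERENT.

Term A:
  start: add(SSSZ, Z)
  [1] S(add(SSZ, Z))
  [2] S(S(add(SZ, Z)))
  [3] S(S(S(add(Z, Z))))
  [4] SSSZ

Term B:
  start: add(mul(add(SZ, Z), add(Z, SSSZ)), add(add(SSZ, SSZ), add(SZ, Z)))
  [1] add(mul(S(add(Z, Z)), add(Z, SSSZ)), add(add(SSZ, SSZ), add(SZ, Z)))
  [2] add(add(add(Z, SSSZ), mul(add(Z, Z), add(Z, SSSZ))), add(add(SSZ, SSZ), add(SZ, Z)))
  [3] add(add(SSSZ, mul(add(Z, Z), add(Z, SSSZ))), add(add(SSZ, SSZ), add(SZ, Z)))
  [4] add(S(add(SSZ, mul(add(Z, Z), add(Z, SSSZ)))), add(add(SSZ, SSZ), add(SZ, Z)))
  [5] S(add(add(SSZ, mul(add(Z, Z), add(Z, SSSZ))), add(add(SSZ, SSZ), add(SZ, Z))))
  [6] S(add(S(add(SZ, mul(add(Z, Z), add(Z, SSSZ)))), add(add(SSZ, SSZ), add(SZ, Z))))
  [7] S(S(add(add(SZ, mul(add(Z, Z), add(Z, SSSZ))), add(add(SSZ, SSZ), add(SZ, Z)))))
  [8] S(S(add(S(add(Z, mul(add(Z, Z), add(Z, SSSZ)))), add(add(SSZ, SSZ), add(SZ, Z)))))
  [9] S(S(S(add(add(Z, mul(add(Z, Z), add(Z, SSSZ))), add(add(SSZ, SSZ), add(SZ, Z))))))
  [10] S(S(S(add(mul(add(Z, Z), add(Z, SSSZ)), add(add(SSZ, SSZ), add(SZ, Z))))))
  [11] S(S(S(add(mul(Z, add(Z, SSSZ)), add(add(SSZ, SSZ), add(SZ, Z))))))
  [12] S(S(S(add(Z, add(add(SSZ, SSZ), add(SZ, Z))))))
  [13] S(S(S(add(add(SSZ, SSZ), add(SZ, Z)))))
  [14] S(S(S(add(S(add(SZ, SSZ)), add(SZ, Z)))))
  [15] S(S(S(S(add(add(SZ, SSZ), add(SZ, Z))))))
  [16] S(S(S(S(add(S(add(Z, SSZ)), add(SZ, Z))))))
  [17] S(S(S(S(S(add(add(Z, SSZ), add(SZ, Z)))))))
  [18] S(S(S(S(S(add(SSZ, add(SZ, Z)))))))
  [19] S(S(S(S(S(S(add(SZ, add(SZ, Z))))))))
  [20] S(S(S(S(S(S(S(add(Z, add(SZ, Z)))))))))
  [21] S(S(S(S(S(S(S(add(SZ, Z))))))))
  [22] S(S(S(S(S(S(S(S(add(Z, Z)))))))))
  [23] S^8(Z)

Answer: DIFFERENT — A ⇓ SSSZ, B ⇓ S^8(Z)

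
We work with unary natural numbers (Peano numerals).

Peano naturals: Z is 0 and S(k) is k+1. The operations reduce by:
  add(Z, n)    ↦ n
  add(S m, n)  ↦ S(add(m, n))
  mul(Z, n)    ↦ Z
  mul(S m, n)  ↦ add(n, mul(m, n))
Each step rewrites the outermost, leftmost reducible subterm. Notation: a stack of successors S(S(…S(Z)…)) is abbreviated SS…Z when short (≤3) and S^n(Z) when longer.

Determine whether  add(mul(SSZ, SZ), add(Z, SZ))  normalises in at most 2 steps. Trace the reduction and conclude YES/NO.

Answer: NO — after 2 steps the term is add(S(add(Z, mul(SZ, SZ))), add(Z, SZ)), not yet normal

Working:
  start: add(mul(SSZ, SZ), add(Z, SZ))
  [1] add(add(SZ, mul(SZ, SZ)), add(Z, SZ))
  [2] add(S(add(Z, mul(SZ, SZ))), add(Z, SZ))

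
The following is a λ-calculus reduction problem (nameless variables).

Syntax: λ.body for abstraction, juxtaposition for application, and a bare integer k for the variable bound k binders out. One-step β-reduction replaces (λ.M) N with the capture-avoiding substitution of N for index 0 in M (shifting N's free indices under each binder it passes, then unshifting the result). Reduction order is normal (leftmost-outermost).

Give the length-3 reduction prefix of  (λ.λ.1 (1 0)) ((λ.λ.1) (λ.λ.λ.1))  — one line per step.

Answer: after 3 steps: λ.λ.λ.λ.1

Reduction:
  start: (λ.λ.1 (1 0)) ((λ.λ.1) (λ.λ.λ.1))
  [1] λ.(λ.λ.1) (λ.λ.λ.1) ((λ.λ.1) (λ.λ.λ.1) 0)
  [2] λ.(λ.λ.λ.λ.1) ((λ.λ.1) (λ.λ.λ.1) 0)
  [3] λ.λ.λ.λ.1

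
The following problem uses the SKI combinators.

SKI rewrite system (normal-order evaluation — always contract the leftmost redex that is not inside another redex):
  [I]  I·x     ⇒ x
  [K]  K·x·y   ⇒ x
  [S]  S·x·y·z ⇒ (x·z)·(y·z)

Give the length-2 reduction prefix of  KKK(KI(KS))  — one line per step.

  start: KKK(KI(KS))
  →1  K(KI(KS))
  →2  KI

Answer: after 2 steps: KI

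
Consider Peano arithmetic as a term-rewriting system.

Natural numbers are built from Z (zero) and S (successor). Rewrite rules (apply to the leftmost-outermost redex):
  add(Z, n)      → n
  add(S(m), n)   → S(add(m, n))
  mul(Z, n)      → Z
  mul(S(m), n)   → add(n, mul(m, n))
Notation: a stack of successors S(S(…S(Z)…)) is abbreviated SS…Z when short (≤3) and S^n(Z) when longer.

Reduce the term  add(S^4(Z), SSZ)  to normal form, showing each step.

  start: add(S^4(Z), SSZ)
  [1] S(add(SSSZ, SSZ))
  [2] S(S(add(SSZ, SSZ)))
  [3] S(S(S(add(SZ, SSZ))))
  [4] S(S(S(S(add(Z, SSZ)))))
  [5] S^6(Z)

Answer: normal form = S^6(Z)  (in 5 steps)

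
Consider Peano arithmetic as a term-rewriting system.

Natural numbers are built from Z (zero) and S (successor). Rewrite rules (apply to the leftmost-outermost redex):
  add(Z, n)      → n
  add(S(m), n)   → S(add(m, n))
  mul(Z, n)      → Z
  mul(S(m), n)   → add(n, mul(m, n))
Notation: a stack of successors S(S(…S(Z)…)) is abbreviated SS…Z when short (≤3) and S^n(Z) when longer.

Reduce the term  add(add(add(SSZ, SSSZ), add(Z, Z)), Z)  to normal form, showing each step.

  start: add(add(add(SSZ, SSSZ), add(Z, Z)), Z)
  →1  add(add(S(add(SZ, SSSZ)), add(Z, Z)), Z)
  →2  add(S(add(add(SZ, SSSZ), add(Z, Z))), Z)
  →3  S(add(add(add(SZ, SSSZ), add(Z, Z)), Z))
  →4  S(add(add(S(add(Z, SSSZ)), add(Z, Z)), Z))
  →5  S(add(S(add(add(Z, SSSZ), add(Z, Z))), Z))
  →6  S(S(add(add(add(Z, SSSZ), add(Z, Z)), Z)))
  →7  S(S(add(add(SSSZ, add(Z, Z)), Z)))
  →8  S(S(add(S(add(SSZ, add(Z, Z))), Z)))
  →9  S(S(S(add(add(SSZ, add(Z, Z)), Z))))
  →10  S(S(S(add(S(add(SZ, add(Z, Z))), Z))))
  →11  S(S(S(S(add(add(SZ, add(Z, Z)), Z)))))
  →12  S(S(S(S(add(S(add(Z, add(Z, Z))), Z)))))
  →13  S(S(S(S(S(add(add(Z, add(Z, Z)), Z))))))
  →14  S(S(S(S(S(add(add(Z, Z), Z))))))
  →15  S(S(S(S(S(add(Z, Z))))))
  →16  S^5(Z)

Answer: normal form = S^5(Z)  (in 16 steps)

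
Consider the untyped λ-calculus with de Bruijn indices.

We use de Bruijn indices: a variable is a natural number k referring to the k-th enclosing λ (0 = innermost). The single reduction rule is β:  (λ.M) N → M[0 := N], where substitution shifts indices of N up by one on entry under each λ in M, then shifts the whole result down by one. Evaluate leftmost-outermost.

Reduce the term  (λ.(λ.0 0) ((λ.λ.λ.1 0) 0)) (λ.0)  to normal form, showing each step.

  start: (λ.(λ.0 0) ((λ.λ.λ.1 0) 0)) (λ.0)
  [1] (λ.0 0) ((λ.λ.λ.1 0) (λ.0))
  [2] (λ.λ.λ.1 0) (λ.0) ((λ.λ.λ.1 0) (λ.0))
  [3] (λ.λ.1 0) ((λ.λ.λ.1 0) (λ.0))
  [4] λ.(λ.λ.λ.1 0) (λ.0) 0
  [5] λ.(λ.λ.1 0) 0
  [6] λ.λ.1 0

Answer: normal form = λ.λ.1 0  (in 6 steps)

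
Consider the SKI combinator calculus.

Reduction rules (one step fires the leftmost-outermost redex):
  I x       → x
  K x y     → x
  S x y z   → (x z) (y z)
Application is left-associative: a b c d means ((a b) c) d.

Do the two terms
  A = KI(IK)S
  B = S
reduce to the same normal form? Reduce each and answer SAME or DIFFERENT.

Answer: SAME — A ⇓ S, B ⇓ S

Working:
Term A:
  start: KI(IK)S
  [1] IS
  [2] S

Term B:
  start: S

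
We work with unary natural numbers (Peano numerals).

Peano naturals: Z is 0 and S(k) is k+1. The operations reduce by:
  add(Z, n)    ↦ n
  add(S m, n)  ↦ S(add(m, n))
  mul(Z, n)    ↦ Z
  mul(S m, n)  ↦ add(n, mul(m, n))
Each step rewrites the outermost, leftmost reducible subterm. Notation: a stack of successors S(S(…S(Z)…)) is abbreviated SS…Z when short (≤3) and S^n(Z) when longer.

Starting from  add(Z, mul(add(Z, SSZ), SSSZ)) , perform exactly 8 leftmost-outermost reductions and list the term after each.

  start: add(Z, mul(add(Z, SSZ), SSSZ))
  →1  mul(add(Z, SSZ), SSSZ)
  →2  mul(SSZ, SSSZ)
  →3  add(SSSZ, mul(SZ, SSSZ))
  →4  S(add(SSZ, mul(SZ, SSSZ)))
  →5  S(S(add(SZ, mul(SZ, SSSZ))))
  →6  S(S(S(add(Z, mul(SZ, SSSZ)))))
  →7  S(S(S(mul(SZ, SSSZ))))
  →8  S(S(S(add(SSSZ, mul(Z, SSSZ)))))

Answer: after 8 steps: S(S(S(add(SSSZ, mul(Z, SSSZ)))))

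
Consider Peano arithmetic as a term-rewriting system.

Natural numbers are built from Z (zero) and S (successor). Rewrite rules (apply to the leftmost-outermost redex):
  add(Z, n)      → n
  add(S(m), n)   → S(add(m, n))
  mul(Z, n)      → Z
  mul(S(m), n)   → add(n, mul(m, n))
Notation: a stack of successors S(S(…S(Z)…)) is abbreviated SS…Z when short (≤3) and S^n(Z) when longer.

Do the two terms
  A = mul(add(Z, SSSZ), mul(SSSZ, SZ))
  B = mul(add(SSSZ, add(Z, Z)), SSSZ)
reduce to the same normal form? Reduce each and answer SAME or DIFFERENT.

Answer: SAME — A ⇓ S^9(Z), B ⇓ S^9(Z)

Reduction:
Term A:
  start: mul(add(Z, SSSZ), mul(SSSZ, SZ))
  [1] mul(SSSZ, mul(SSSZ, SZ))
  [2] add(mul(SSSZ, SZ), mul(SSZ, mul(SSSZ, SZ)))
  [3] add(add(SZ, mul(SSZ, SZ)), mul(SSZ, mul(SSSZ, SZ)))
  [4] add(S(add(Z, mul(SSZ, SZ))), mul(SSZ, mul(SSSZ, SZ)))
  [5] S(add(add(Z, mul(SSZ, SZ)), mul(SSZ, mul(SSSZ, SZ))))
  [6] S(add(mul(SSZ, SZ), mul(SSZ, mul(SSSZ, SZ))))
  [7] S(add(add(SZ, mul(SZ, SZ)), mul(SSZ, mul(SSSZ, SZ))))
  [8] S(add(S(add(Z, mul(SZ, SZ))), mul(SSZ, mul(SSSZ, SZ))))
  [9] S(S(add(add(Z, mul(SZ, SZ)), mul(SSZ, mul(SSSZ, SZ)))))
  [10] S(S(add(mul(SZ, SZ), mul(SSZ, mul(SSSZ, SZ)))))
  [11] S(S(add(add(SZ, mul(Z, SZ)), mul(SSZ, mul(SSSZ, SZ)))))
  [12] S(S(add(S(add(Z, mul(Z, SZ))), mul(SSZ, mul(SSSZ, SZ)))))
  [13] S(S(S(add(add(Z, mul(Z, SZ)), mul(SSZ, mul(SSSZ, SZ))))))
  [14] S(S(S(add(mul(Z, SZ), mul(SSZ, mul(SSSZ, SZ))))))
  [15] S(S(S(add(Z, mul(SSZ, mul(SSSZ, SZ))))))
  [16] S(S(S(mul(SSZ, mul(SSSZ, SZ)))))
  [17] S(S(S(add(mul(SSSZ, SZ), mul(SZ, mul(SSSZ, SZ))))))
  [18] S(S(S(add(add(SZ, mul(SSZ, SZ)), mul(SZ, mul(SSSZ, SZ))))))
  [19] S(S(S(add(S(add(Z, mul(SSZ, SZ))), mul(SZ, mul(SSSZ, SZ))))))
  [20] S(S(S(S(add(add(Z, mul(SSZ, SZ)), mul(SZ, mul(SSSZ, SZ)))))))
  [21] S(S(S(S(add(mul(SSZ, SZ), mul(SZ, mul(SSSZ, SZ)))))))
  [22] S(S(S(S(add(add(SZ, mul(SZ, SZ)), mul(SZ, mul(SSSZ, SZ)))))))
  [23] S(S(S(S(add(S(add(Z, mul(SZ, SZ))), mul(SZ, mul(SSSZ, SZ)))))))
  [24] S(S(S(S(S(add(add(Z, mul(SZ, SZ)), mul(SZ, mul(SSSZ, SZ))))))))
  [25] S(S(S(S(S(add(mul(SZ, SZ), mul(SZ, mul(SSSZ, SZ))))))))
  [26] S(S(S(S(S(add(add(SZ, mul(Z, SZ)), mul(SZ, mul(SSSZ, SZ))))))))
  [27] S(S(S(S(S(add(S(add(Z, mul(Z, SZ))), mul(SZ, mul(SSSZ, SZ))))))))
  [28] S(S(S(S(S(S(add(add(Z, mul(Z, SZ)), mul(SZ, mul(SSSZ, SZ)))))))))
  [29] S(S(S(S(S(S(add(mul(Z, SZ), mul(SZ, mul(SSSZ, SZ)))))))))
  [30] S(S(S(S(S(S(add(Z, mul(SZ, mul(SSSZ, SZ)))))))))
  [31] S(S(S(S(S(S(mul(SZ, mul(SSSZ, SZ))))))))
  [32] S(S(S(S(S(S(add(mul(SSSZ, SZ), mul(Z, mul(SSSZ, SZ)))))))))
  [33] S(S(S(S(S(S(add(add(SZ, mul(SSZ, SZ)), mul(Z, mul(SSSZ, SZ)))))))))
  [34] S(S(S(S(S(S(add(S(add(Z, mul(SSZ, SZ))), mul(Z, mul(SSSZ, SZ)))))))))
  [35] S(S(S(S(S(S(S(add(add(Z, mul(SSZ, SZ)), mul(Z, mul(SSSZ, SZ))))))))))
  [36] S(S(S(S(S(S(S(add(mul(SSZ, SZ), mul(Z, mul(SSSZ, SZ))))))))))
  [37] S(S(S(S(S(S(S(add(add(SZ, mul(SZ, SZ)), mul(Z, mul(SSSZ, SZ))))))))))
  [38] S(S(S(S(S(S(S(add(S(add(Z, mul(SZ, SZ))), mul(Z, mul(SSSZ, SZ))))))))))
  [39] S(S(S(S(S(S(S(S(add(add(Z, mul(SZ, SZ)), mul(Z, mul(SSSZ, SZ)))))))))))
  [40] S(S(S(S(S(S(S(S(add(mul(SZ, SZ), mul(Z, mul(SSSZ, SZ)))))))))))
  [41] S(S(S(S(S(S(S(S(add(add(SZ, mul(Z, SZ)), mul(Z, mul(SSSZ, SZ)))))))))))
  [42] S(S(S(S(S(S(S(S(add(S(add(Z, mul(Z, SZ))), mul(Z, mul(SSSZ, SZ)))))))))))
  [43] S(S(S(S(S(S(S(S(S(add(add(Z, mul(Z, SZ)), mul(Z, mul(SSSZ, SZ))))))))))))
  [44] S(S(S(S(S(S(S(S(S(add(mul(Z, SZ), mul(Z, mul(SSSZ, SZ))))))))))))
  [45] S(S(S(S(S(S(S(S(S(add(Z, mul(Z, mul(SSSZ, SZ))))))))))))
  [46] S(S(S(S(S(S(S(S(S(mul(Z, mul(SSSZ, SZ)))))))))))
  [47] S^9(Z)

Term B:
  start: mul(add(SSSZ, add(Z, Z)), SSSZ)
  [1] mul(S(add(SSZ, add(Z, Z))), SSSZ)
  [2] add(SSSZ, mul(add(SSZ, add(Z, Z)), SSSZ))
  [3] S(add(SSZ, mul(add(SSZ, add(Z, Z)), SSSZ)))
  [4] S(S(add(SZ, mul(add(SSZ, add(Z, Z)), SSSZ))))
  [5] S(S(S(add(Z, mul(add(SSZ, add(Z, Z)), SSSZ)))))
  [6] S(S(S(mul(add(SSZ, add(Z, Z)), SSSZ))))
  [7] S(S(S(mul(S(add(SZ, add(Z, Z))), SSSZ))))
  [8] S(S(S(add(SSSZ, mul(add(SZ, add(Z, Z)), SSSZ)))))
  [9] S(S(S(S(add(SSZ, mul(add(SZ, add(Z, Z)), SSSZ))))))
  [10] S(S(S(S(S(add(SZ, mul(add(SZ, add(Z, Z)), SSSZ)))))))
  [11] S(S(S(S(S(S(add(Z, mul(add(SZ, add(Z, Z)), SSSZ))))))))
  [12] S(S(S(S(S(S(mul(add(SZ, add(Z, Z)), SSSZ)))))))
  [13] S(S(S(S(S(S(mul(S(add(Z, add(Z, Z))), SSSZ)))))))
  [14] S(S(S(S(S(S(add(SSSZ, mul(add(Z, add(Z, Z)), SSSZ))))))))
  [15] S(S(S(S(S(S(S(add(SSZ, mul(add(Z, add(Z, Z)), SSSZ)))))))))
  [16] S(S(S(S(S(S(S(S(add(SZ, mul(add(Z, add(Z, Z)), SSSZ))))))))))
  [17] S(S(S(S(S(S(S(S(S(add(Z, mul(add(Z, add(Z, Z)), SSSZ)))))))))))
  [18] S(S(S(S(S(S(S(S(S(mul(add(Z, add(Z, Z)), SSSZ))))))))))
  [19] S(S(S(S(S(S(S(S(S(mul(add(Z, Z), SSSZ))))))))))
  [20] S(S(S(S(S(S(S(S(S(mul(Z, SSSZ))))))))))
  [21] S^9(Z)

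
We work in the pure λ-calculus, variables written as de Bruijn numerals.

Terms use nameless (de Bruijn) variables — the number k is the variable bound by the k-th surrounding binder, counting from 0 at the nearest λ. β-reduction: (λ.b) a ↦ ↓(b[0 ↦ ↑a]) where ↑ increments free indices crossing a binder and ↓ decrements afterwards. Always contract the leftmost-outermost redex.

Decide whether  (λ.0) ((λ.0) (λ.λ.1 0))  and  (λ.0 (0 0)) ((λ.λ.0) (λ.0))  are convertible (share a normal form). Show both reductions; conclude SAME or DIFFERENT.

Answer: DIFFERENT — A ⇓ λ.λ.1 0, B ⇓ λ.0

Derivation:
Term A:
  start: (λ.0) ((λ.0) (λ.λ.1 0))
  step 1: (λ.0) (λ.λ.1 0)
  step 2: λ.λ.1 0

Term B:
  start: (λ.0 (0 0)) ((λ.λ.0) (λ.0))
  step 1: (λ.λ.0) (λ.0) ((λ.λ.0) (λ.0) ((λ.λ.0) (λ.0)))
  step 2: (λ.0) ((λ.λ.0) (λ.0) ((λ.λ.0) (λ.0)))
  step 3: (λ.λ.0) (λ.0) ((λ.λ.0) (λ.0))
  step 4: (λ.0) ((λ.λ.0) (λ.0))
  step 5: (λ.λ.0) (λ.0)
  step 6: λ.0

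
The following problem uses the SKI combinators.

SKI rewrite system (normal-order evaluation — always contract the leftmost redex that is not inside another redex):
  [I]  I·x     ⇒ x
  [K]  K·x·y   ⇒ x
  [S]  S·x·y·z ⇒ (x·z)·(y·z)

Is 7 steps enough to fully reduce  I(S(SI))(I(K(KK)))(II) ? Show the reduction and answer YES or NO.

  start: I(S(SI))(I(K(KK)))(II)
  →1  S(SI)(I(K(KK)))(II)
  →2  SI(II)(I(K(KK))(II))
  →3  I(I(K(KK))(II))(II(I(K(KK))(II)))
  →4  I(K(KK))(II)(II(I(K(KK))(II)))
  →5  K(KK)(II)(II(I(K(KK))(II)))
  →6  KK(II(I(K(KK))(II)))
  →7  K

Answer: YES — reaches normal form K in 7 ≤ 7 steps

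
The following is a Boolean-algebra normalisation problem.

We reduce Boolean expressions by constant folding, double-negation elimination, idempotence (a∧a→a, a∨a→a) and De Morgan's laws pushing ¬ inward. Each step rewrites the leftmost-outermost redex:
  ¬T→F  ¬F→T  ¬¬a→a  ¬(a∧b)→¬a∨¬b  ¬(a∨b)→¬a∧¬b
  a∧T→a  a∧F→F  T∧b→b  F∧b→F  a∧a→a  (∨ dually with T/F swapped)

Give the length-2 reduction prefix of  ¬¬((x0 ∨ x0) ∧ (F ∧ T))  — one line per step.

Answer: after 2 steps: x0 ∧ (F ∧ T)

Derivation:
  start: ¬¬((x0 ∨ x0) ∧ (F ∧ T))
  →1  (x0 ∨ x0) ∧ (F ∧ T)
  →2  x0 ∧ (F ∧ T)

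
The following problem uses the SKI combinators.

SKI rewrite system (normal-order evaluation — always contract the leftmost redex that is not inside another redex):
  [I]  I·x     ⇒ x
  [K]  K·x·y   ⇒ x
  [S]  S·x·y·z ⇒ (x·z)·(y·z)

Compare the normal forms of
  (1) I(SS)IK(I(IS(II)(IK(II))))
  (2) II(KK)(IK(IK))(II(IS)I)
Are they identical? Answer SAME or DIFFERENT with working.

Answer: DIFFERENT — A ⇓ SI(KI), B ⇓ K(SI)

Reduction:
Term A:
  start: I(SS)IK(I(IS(II)(IK(II))))
  step 1: SSIK(I(IS(II)(IK(II))))
  step 2: SK(IK)(I(IS(II)(IK(II))))
  step 3: K(I(IS(II)(IK(II))))(IK(I(IS(II)(IK(II)))))
  step 4: I(IS(II)(IK(II)))
  step 5: IS(II)(IK(II))
  step 6: S(II)(IK(II))
  step 7: SI(IK(II))
  step 8: SI(K(II))
  step 9: SI(KI)

Term B:
  start: II(KK)(IK(IK))(II(IS)I)
  step 1: I(KK)(IK(IK))(II(IS)I)
  step 2: KK(IK(IK))(II(IS)I)
  step 3: K(II(IS)I)
  step 4: K(I(IS)I)
  step 5: K(ISI)
  step 6: K(SI)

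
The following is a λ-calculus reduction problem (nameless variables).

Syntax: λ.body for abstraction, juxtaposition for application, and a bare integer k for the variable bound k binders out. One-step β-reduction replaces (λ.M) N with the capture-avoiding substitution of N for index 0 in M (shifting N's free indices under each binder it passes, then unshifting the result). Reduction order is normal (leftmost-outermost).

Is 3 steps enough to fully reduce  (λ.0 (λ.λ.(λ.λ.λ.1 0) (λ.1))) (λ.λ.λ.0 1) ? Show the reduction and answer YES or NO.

  start: (λ.0 (λ.λ.(λ.λ.λ.1 0) (λ.1))) (λ.λ.λ.0 1)
  →1  (λ.λ.λ.0 1) (λ.λ.(λ.λ.λ.1 0) (λ.1))
  →2  λ.λ.0 1

Answer: YES — reaches normal form λ.λ.0 1 in 2 ≤ 3 steps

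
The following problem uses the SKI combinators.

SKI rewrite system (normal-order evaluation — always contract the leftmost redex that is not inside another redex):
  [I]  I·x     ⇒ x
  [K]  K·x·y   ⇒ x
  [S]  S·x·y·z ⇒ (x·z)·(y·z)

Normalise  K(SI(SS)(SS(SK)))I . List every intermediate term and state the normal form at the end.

  start: K(SI(SS)(SS(SK)))I
  step 1: SI(SS)(SS(SK))
  step 2: I(SS(SK))(SS(SS(SK)))
  step 3: SS(SK)(SS(SS(SK)))
  step 4: S(SS(SS(SK)))(SK(SS(SS(SK))))

Answer: normal form = S(SS(SS(SK)))(SK(SS(SS(SK))))  (in 4 steps)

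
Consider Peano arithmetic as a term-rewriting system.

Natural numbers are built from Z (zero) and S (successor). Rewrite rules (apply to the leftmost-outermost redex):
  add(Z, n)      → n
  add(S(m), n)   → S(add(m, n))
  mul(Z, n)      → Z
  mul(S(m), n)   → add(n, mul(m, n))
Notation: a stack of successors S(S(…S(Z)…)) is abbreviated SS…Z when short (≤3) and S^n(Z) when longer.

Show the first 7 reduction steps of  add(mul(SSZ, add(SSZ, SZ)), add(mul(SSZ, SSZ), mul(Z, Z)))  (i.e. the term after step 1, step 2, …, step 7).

  start: add(mul(SSZ, add(SSZ, SZ)), add(mul(SSZ, SSZ), mul(Z, Z)))
  [1] add(add(add(SSZ, SZ), mul(SZ, add(SSZ, SZ))), add(mul(SSZ, SSZ), mul(Z, Z)))
  [2] add(add(S(add(SZ, SZ)), mul(SZ, add(SSZ, SZ))), add(mul(SSZ, SSZ), mul(Z, Z)))
  [3] add(S(add(add(SZ, SZ), mul(SZ, add(SSZ, SZ)))), add(mul(SSZ, SSZ), mul(Z, Z)))
  [4] S(add(add(add(SZ, SZ), mul(SZ, add(SSZ, SZ))), add(mul(SSZ, SSZ), mul(Z, Z))))
  [5] S(add(add(S(add(Z, SZ)), mul(SZ, add(SSZ, SZ))), add(mul(SSZ, SSZ), mul(Z, Z))))
  [6] S(add(S(add(add(Z, SZ), mul(SZ, add(SSZ, SZ)))), add(mul(SSZ, SSZ), mul(Z, Z))))
  [7] S(S(add(add(add(Z, SZ), mul(SZ, add(SSZ, SZ))), add(mul(SSZ, SSZ), mul(Z, Z)))))

Answer: after 7 steps: S(S(add(add(add(Z, SZ), mul(SZ, add(SSZ, SZ))), add(mul(SSZ, SSZ), mul(Z, Z)))))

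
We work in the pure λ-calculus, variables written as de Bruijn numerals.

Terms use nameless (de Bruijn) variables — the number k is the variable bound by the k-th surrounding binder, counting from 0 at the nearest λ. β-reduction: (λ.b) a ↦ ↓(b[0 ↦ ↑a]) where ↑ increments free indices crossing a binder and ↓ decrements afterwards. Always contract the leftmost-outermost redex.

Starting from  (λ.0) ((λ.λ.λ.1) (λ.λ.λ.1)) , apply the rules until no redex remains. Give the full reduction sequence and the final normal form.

  start: (λ.0) ((λ.λ.λ.1) (λ.λ.λ.1))
  →1  (λ.λ.λ.1) (λ.λ.λ.1)
  →2  λ.λ.1

Answer: normal form = λ.λ.1  (in 2 steps)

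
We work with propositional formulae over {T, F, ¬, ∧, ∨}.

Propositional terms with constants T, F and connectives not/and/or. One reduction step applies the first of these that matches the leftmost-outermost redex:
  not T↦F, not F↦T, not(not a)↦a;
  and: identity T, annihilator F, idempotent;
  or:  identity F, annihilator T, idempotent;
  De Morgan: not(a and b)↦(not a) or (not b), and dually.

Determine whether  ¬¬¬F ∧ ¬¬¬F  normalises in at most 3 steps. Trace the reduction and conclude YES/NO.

Answer: YES — reaches normal form T in 3 ≤ 3 steps

Working:
  start: ¬¬¬F ∧ ¬¬¬F
  [1] ¬¬¬F
  [2] ¬F
  [3] T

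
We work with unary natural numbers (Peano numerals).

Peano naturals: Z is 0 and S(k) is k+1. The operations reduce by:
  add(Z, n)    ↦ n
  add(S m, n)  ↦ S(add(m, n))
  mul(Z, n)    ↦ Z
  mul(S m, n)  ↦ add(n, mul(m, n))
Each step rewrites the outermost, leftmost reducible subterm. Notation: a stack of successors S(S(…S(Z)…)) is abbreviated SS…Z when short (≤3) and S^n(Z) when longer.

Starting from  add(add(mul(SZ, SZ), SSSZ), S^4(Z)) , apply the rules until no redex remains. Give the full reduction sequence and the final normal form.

  start: add(add(mul(SZ, SZ), SSSZ), S^4(Z))
  step 1: add(add(add(SZ, mul(Z, SZ)), SSSZ), S^4(Z))
  step 2: add(add(S(add(Z, mul(Z, SZ))), SSSZ), S^4(Z))
  step 3: add(S(add(add(Z, mul(Z, SZ)), SSSZ)), S^4(Z))
  step 4: S(add(add(add(Z, mul(Z, SZ)), SSSZ), S^4(Z)))
  step 5: S(add(add(mul(Z, SZ), SSSZ), S^4(Z)))
  step 6: S(add(add(Z, SSSZ), S^4(Z)))
  step 7: S(add(SSSZ, S^4(Z)))
  step 8: S(S(add(SSZ, S^4(Z))))
  step 9: S(S(S(add(SZ, S^4(Z)))))
  step 10: S(S(S(S(add(Z, S^4(Z))))))
  step 11: S^8(Z)

Answer: normal form = S^8(Z)  (in 11 steps)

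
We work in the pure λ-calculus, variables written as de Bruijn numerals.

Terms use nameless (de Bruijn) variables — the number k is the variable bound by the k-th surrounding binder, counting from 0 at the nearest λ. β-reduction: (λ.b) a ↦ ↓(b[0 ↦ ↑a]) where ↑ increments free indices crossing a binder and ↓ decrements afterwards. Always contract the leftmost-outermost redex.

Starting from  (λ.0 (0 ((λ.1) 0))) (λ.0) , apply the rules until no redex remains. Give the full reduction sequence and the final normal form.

  start: (λ.0 (0 ((λ.1) 0))) (λ.0)
  step 1: (λ.0) ((λ.0) ((λ.λ.0) (λ.0)))
  step 2: (λ.0) ((λ.λ.0) (λ.0))
  step 3: (λ.λ.0) (λ.0)
  step 4: λ.0

Answer: normal form = λ.0  (in 4 steps)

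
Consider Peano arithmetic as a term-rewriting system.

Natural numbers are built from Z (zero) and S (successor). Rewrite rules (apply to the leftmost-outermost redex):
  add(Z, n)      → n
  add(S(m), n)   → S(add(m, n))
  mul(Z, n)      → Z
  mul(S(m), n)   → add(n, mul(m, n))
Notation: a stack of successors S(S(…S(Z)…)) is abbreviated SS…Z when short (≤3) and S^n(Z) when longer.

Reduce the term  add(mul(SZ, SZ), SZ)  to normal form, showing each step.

  start: add(mul(SZ, SZ), SZ)
  [1] add(add(SZ, mul(Z, SZ)), SZ)
  [2] add(S(add(Z, mul(Z, SZ))), SZ)
  [3] S(add(add(Z, mul(Z, SZ)), SZ))
  [4] S(add(mul(Z, SZ), SZ))
  [5] S(add(Z, SZ))
  [6] SSZ

Answer: normal form = SSZ  (in 6 steps)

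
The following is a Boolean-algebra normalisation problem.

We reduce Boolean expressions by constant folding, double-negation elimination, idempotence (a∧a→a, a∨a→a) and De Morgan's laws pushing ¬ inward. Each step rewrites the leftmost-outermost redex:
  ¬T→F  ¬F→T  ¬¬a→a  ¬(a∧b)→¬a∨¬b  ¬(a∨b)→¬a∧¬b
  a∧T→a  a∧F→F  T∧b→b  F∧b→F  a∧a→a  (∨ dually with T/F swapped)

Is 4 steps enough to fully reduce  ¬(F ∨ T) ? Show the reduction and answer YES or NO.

  start: ¬(F ∨ T)
  [1] ¬F ∧ ¬T
  [2] T ∧ ¬T
  [3] ¬T
  [4] F

Answer: YES — reaches normal form F in 4 ≤ 4 steps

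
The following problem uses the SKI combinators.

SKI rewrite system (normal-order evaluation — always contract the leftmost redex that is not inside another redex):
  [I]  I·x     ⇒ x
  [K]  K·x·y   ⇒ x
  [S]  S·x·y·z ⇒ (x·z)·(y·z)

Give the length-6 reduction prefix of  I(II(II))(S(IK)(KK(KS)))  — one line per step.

  start: I(II(II))(S(IK)(KK(KS)))
  [1] II(II)(S(IK)(KK(KS)))
  [2] I(II)(S(IK)(KK(KS)))
  [3] II(S(IK)(KK(KS)))
  [4] I(S(IK)(KK(KS)))
  [5] S(IK)(KK(KS))
  [6] SK(KK(KS))

Answer: after 6 steps: SK(KK(KS))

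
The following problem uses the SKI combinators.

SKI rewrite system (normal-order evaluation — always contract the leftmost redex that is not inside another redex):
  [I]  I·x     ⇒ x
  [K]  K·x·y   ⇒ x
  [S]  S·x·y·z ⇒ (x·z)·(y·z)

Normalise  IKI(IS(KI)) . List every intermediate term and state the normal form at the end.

Answer: normal form = I  (in 2 steps)

Reduction:
  start: IKI(IS(KI))
  [1] KI(IS(KI))
  [2] I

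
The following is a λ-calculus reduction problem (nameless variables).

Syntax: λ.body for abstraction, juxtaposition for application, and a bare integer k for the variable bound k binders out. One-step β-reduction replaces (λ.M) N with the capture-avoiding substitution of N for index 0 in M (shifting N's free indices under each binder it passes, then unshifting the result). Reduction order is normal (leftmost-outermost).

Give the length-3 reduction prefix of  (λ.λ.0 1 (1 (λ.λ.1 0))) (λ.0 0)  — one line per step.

  start: (λ.λ.0 1 (1 (λ.λ.1 0))) (λ.0 0)
  step 1: λ.0 (λ.0 0) ((λ.0 0) (λ.λ.1 0))
  step 2: λ.0 (λ.0 0) ((λ.λ.1 0) (λ.λ.1 0))
  step 3: λ.0 (λ.0 0) (λ.(λ.λ.1 0) 0)

Answer: after 3 steps: λ.0 (λ.0 0) (λ.(λ.λ.1 0) 0)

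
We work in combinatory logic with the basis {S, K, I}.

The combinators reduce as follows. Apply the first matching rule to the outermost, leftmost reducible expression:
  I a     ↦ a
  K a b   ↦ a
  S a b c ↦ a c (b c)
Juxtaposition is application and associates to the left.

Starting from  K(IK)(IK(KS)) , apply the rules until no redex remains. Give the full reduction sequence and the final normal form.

  start: K(IK)(IK(KS))
  [1] IK
  [2] K

Answer: normal form = K  (in 2 steps)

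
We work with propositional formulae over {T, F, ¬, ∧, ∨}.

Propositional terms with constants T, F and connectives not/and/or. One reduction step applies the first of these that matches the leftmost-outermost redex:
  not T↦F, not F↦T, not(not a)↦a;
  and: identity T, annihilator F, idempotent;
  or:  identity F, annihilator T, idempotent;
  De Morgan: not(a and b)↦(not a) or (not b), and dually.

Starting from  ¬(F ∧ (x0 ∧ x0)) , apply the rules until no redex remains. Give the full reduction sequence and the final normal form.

  start: ¬(F ∧ (x0 ∧ x0))
  →1  ¬F ∨ ¬(x0 ∧ x0)
  →2  T ∨ ¬(x0 ∧ x0)
  →3  T

Answer: normal form = T  (in 3 steps)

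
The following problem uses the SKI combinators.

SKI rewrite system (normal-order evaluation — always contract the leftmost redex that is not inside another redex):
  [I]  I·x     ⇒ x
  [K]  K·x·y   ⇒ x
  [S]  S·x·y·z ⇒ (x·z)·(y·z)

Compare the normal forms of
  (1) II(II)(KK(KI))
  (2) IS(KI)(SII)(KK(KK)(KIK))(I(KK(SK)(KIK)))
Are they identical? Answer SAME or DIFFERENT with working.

Term A:
  start: II(II)(KK(KI))
  [1] I(II)(KK(KI))
  [2] II(KK(KI))
  [3] I(KK(KI))
  [4] KK(KI)
  [5] K

Term B:
  start: IS(KI)(SII)(KK(KK)(KIK))(I(KK(SK)(KIK)))
  [1] S(KI)(SII)(KK(KK)(KIK))(I(KK(SK)(KIK)))
  [2] KI(KK(KK)(KIK))(SII(KK(KK)(KIK)))(I(KK(SK)(KIK)))
  [3] I(SII(KK(KK)(KIK)))(I(KK(SK)(KIK)))
  [4] SII(KK(KK)(KIK))(I(KK(SK)(KIK)))
  [5] I(KK(KK)(KIK))(I(KK(KK)(KIK)))(I(KK(SK)(KIK)))
  [6] KK(KK)(KIK)(I(KK(KK)(KIK)))(I(KK(SK)(KIK)))
  [7] K(KIK)(I(KK(KK)(KIK)))(I(KK(SK)(KIK)))
  [8] KIK(I(KK(SK)(KIK)))
  [9] I(I(KK(SK)(KIK)))
  [10] I(KK(SK)(KIK))
  [11] KK(SK)(KIK)
  [12] K(KIK)
  [13] KI

Answer: DIFFERENT — A ⇓ K, B ⇓ KI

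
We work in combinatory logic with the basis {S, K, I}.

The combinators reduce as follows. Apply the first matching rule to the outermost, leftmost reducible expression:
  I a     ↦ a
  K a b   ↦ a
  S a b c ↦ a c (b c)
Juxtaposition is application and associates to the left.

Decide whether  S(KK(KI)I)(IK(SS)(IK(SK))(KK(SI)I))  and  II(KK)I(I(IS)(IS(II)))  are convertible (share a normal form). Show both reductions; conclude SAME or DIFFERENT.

Term A:
  start: S(KK(KI)I)(IK(SS)(IK(SK))(KK(SI)I))
  step 1: S(KI)(IK(SS)(IK(SK))(KK(SI)I))
  step 2: S(KI)(K(SS)(IK(SK))(KK(SI)I))
  step 3: S(KI)(SS(KK(SI)I))
  step 4: S(KI)(SS(KI))

Term B:
  start: II(KK)I(I(IS)(IS(II)))
  step 1: I(KK)I(I(IS)(IS(II)))
  step 2: KKI(I(IS)(IS(II)))
  step 3: K(I(IS)(IS(II)))
  step 4: K(IS(IS(II)))
  step 5: K(S(IS(II)))
  step 6: K(S(S(II)))
  step 7: K(S(SI))

Answer: DIFFERENT — A ⇓ S(KI)(SS(KI)), B ⇓ K(S(SI))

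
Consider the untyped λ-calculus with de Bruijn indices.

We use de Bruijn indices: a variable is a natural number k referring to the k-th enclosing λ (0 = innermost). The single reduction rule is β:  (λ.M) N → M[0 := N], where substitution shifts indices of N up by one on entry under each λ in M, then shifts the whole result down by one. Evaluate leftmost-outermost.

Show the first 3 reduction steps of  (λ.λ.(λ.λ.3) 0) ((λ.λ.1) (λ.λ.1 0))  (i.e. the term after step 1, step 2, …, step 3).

Answer: after 3 steps: λ.λ.λ.λ.λ.1 0

Working:
  start: (λ.λ.(λ.λ.3) 0) ((λ.λ.1) (λ.λ.1 0))
  →1  λ.(λ.λ.(λ.λ.1) (λ.λ.1 0)) 0
  →2  λ.λ.(λ.λ.1) (λ.λ.1 0)
  →3  λ.λ.λ.λ.λ.1 0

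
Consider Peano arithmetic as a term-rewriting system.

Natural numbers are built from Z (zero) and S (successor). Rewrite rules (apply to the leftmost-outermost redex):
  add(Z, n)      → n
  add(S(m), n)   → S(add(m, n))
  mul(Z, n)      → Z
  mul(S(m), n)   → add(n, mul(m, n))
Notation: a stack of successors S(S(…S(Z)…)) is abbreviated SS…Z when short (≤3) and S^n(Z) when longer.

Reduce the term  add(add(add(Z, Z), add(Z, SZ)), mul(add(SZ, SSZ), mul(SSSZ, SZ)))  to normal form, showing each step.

Answer: normal form = S^10(Z)  (in 53 steps)

Reduction:
  start: add(add(add(Z, Z), add(Z, SZ)), mul(add(SZ, SSZ), mul(SSSZ, SZ)))
  step 1: add(add(Z, add(Z, SZ)), mul(add(SZ, SSZ), mul(SSSZ, SZ)))
  step 2: add(add(Z, SZ), mul(add(SZ, SSZ), mul(SSSZ, SZ)))
  step 3: add(SZ, mul(add(SZ, SSZ), mul(SSSZ, SZ)))
  step 4: S(add(Z, mul(add(SZ, SSZ), mul(SSSZ, SZ))))
  step 5: S(mul(add(SZ, SSZ), mul(SSSZ, SZ)))
  step 6: S(mul(S(add(Z, SSZ)), mul(SSSZ, SZ)))
  step 7: S(add(mul(SSSZ, SZ), mul(add(Z, SSZ), mul(SSSZ, SZ))))
  step 8: S(add(add(SZ, mul(SSZ, SZ)), mul(add(Z, SSZ), mul(SSSZ, SZ))))
  step 9: S(add(S(add(Z, mul(SSZ, SZ))), mul(add(Z, SSZ), mul(SSSZ, SZ))))
  step 10: S(S(add(add(Z, mul(SSZ, SZ)), mul(add(Z, SSZ), mul(SSSZ, SZ)))))
  step 11: S(S(add(mul(SSZ, SZ), mul(add(Z, SSZ), mul(SSSZ, SZ)))))
  step 12: S(S(add(add(SZ, mul(SZ, SZ)), mul(add(Z, SSZ), mul(SSSZ, SZ)))))
  step 13: S(S(add(S(add(Z, mul(SZ, SZ))), mul(add(Z, SSZ), mul(SSSZ, SZ)))))
  step 14: S(S(S(add(add(Z, mul(SZ, SZ)), mul(add(Z, SSZ), mul(SSSZ, SZ))))))
  step 15: S(S(S(add(mul(SZ, SZ), mul(add(Z, SSZ), mul(SSSZ, SZ))))))
  step 16: S(S(S(add(add(SZ, mul(Z, SZ)), mul(add(Z, SSZ), mul(SSSZ, SZ))))))
  step 17: S(S(S(add(S(add(Z, mul(Z, SZ))), mul(add(Z, SSZ), mul(SSSZ, SZ))))))
  step 18: S(S(S(S(add(add(Z, mul(Z, SZ)), mul(add(Z, SSZ), mul(SSSZ, SZ)))))))
  step 19: S(S(S(S(add(mul(Z, SZ), mul(add(Z, SSZ), mul(SSSZ, SZ)))))))
  step 20: S(S(S(S(add(Z, mul(add(Z, SSZ), mul(SSSZ, SZ)))))))
  step 21: S(S(S(S(mul(add(Z, SSZ), mul(SSSZ, SZ))))))
  step 22: S(S(S(S(mul(SSZ, mul(SSSZ, SZ))))))
  step 23: S(S(S(S(add(mul(SSSZ, SZ), mul(SZ, mul(SSSZ, SZ)))))))
  step 24: S(S(S(S(add(add(SZ, mul(SSZ, SZ)), mul(SZ, mul(SSSZ, SZ)))))))
  step 25: S(S(S(S(add(S(add(Z, mul(SSZ, SZ))), mul(SZ, mul(SSSZ, SZ)))))))
  step 26: S(S(S(S(S(add(add(Z, mul(SSZ, SZ)), mul(SZ, mul(SSSZ, SZ))))))))
  step 27: S(S(S(S(S(add(mul(SSZ, SZ), mul(SZ, mul(SSSZ, SZ))))))))
  step 28: S(S(S(S(S(add(add(SZ, mul(SZ, SZ)), mul(SZ, mul(SSSZ, SZ))))))))
  step 29: S(S(S(S(S(add(S(add(Z, mul(SZ, SZ))), mul(SZ, mul(SSSZ, SZ))))))))
  step 30: S(S(S(S(S(S(add(add(Z, mul(SZ, SZ)), mul(SZ, mul(SSSZ, SZ)))))))))
  step 31: S(S(S(S(S(S(add(mul(SZ, SZ), mul(SZ, mul(SSSZ, SZ)))))))))
  step 32: S(S(S(S(S(S(add(add(SZ, mul(Z, SZ)), mul(SZ, mul(SSSZ, SZ)))))))))
  step 33: S(S(S(S(S(S(add(S(add(Z, mul(Z, SZ))), mul(SZ, mul(SSSZ, SZ)))))))))
  step 34: S(S(S(S(S(S(S(add(add(Z, mul(Z, SZ)), mul(SZ, mul(SSSZ, SZ))))))))))
  step 35: S(S(S(S(S(S(S(add(mul(Z, SZ), mul(SZ, mul(SSSZ, SZ))))))))))
  step 36: S(S(S(S(S(S(S(add(Z, mul(SZ, mul(SSSZ, SZ))))))))))
  step 37: S(S(S(S(S(S(S(mul(SZ, mul(SSSZ, SZ)))))))))
  step 38: S(S(S(S(S(S(S(add(mul(SSSZ, SZ), mul(Z, mul(SSSZ, SZ))))))))))
  step 39: S(S(S(S(S(S(S(add(add(SZ, mul(SSZ, SZ)), mul(Z, mul(SSSZ, SZ))))))))))
  step 40: S(S(S(S(S(S(S(add(S(add(Z, mul(SSZ, SZ))), mul(Z, mul(SSSZ, SZ))))))))))
  step 41: S(S(S(S(S(S(S(S(add(add(Z, mul(SSZ, SZ)), mul(Z, mul(SSSZ, SZ)))))))))))
  step 42: S(S(S(S(S(S(S(S(add(mul(SSZ, SZ), mul(Z, mul(SSSZ, SZ)))))))))))
  step 43: S(S(S(S(S(S(S(S(add(add(SZ, mul(SZ, SZ)), mul(Z, mul(SSSZ, SZ)))))))))))
  step 44: S(S(S(S(S(S(S(S(add(S(add(Z, mul(SZ, SZ))), mul(Z, mul(SSSZ, SZ)))))))))))
  step 45: S(S(S(S(S(S(S(S(S(add(add(Z, mul(SZ, SZ)), mul(Z, mul(SSSZ, SZ))))))))))))
  step 46: S(S(S(S(S(S(S(S(S(add(mul(SZ, SZ), mul(Z, mul(SSSZ, SZ))))))))))))
  step 47: S(S(S(S(S(S(S(S(S(add(add(SZ, mul(Z, SZ)), mul(Z, mul(SSSZ, SZ))))))))))))
  step 48: S(S(S(S(S(S(S(S(S(add(S(add(Z, mul(Z, SZ))), mul(Z, mul(SSSZ, SZ))))))))))))
  step 49: S(S(S(S(S(S(S(S(S(S(add(add(Z, mul(Z, SZ)), mul(Z, mul(SSSZ, SZ)))))))))))))
  step 50: S(S(S(S(S(S(S(S(S(S(add(mul(Z, SZ), mul(Z, mul(SSSZ, SZ)))))))))))))
  step 51: S(S(S(S(S(S(S(S(S(S(add(Z, mul(Z, mul(SSSZ, SZ)))))))))))))
  step 52: S(S(S(S(S(S(S(S(S(S(mul(Z, mul(SSSZ, SZ))))))))))))
  step 53: S^10(Z)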